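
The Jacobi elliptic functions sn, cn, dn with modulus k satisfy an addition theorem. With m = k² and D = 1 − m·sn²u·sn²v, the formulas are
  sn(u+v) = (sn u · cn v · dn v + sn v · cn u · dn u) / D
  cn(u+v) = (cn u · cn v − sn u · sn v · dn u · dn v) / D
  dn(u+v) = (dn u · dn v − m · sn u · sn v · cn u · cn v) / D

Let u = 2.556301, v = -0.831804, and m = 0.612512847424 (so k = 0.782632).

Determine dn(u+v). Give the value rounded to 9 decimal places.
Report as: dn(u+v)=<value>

sn u = 0.9278696657488048, cn u = -0.3729046572291652, dn u = 0.6875041037577878
sn v = -0.7041230611682577, cn v = 0.7100779638399167, dn v = 0.8344595215812453
m = k² = 0.612512847424
D = 1 − m·sn²u·sn²v = 0.7385514166786157
dn(u+v) = (dn u·dn v − m·sn u·sn v·cn u·cn v)/D = 0.467731261388333/0.7385514166786157 = 0.6333090030370473

dn(u+v)=0.633309003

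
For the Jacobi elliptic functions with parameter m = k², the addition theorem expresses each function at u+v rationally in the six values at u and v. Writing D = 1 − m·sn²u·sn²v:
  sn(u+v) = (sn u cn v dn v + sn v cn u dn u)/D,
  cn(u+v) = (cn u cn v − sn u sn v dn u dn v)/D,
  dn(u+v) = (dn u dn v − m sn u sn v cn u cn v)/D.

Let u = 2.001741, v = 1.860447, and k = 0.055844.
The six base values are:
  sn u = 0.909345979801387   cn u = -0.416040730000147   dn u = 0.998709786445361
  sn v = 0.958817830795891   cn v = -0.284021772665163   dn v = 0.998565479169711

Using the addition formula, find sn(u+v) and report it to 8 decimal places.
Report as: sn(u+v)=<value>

m = k² = 0.003118552336
D = 1 − m·sn²u·sn²v = 0.9976292620990243
sn(u+v) = (sn u·cn v·dn v + sn v·cn u·dn u)/D = -0.6562961523285702/0.9976292620990243 = -0.6578557559024632

sn(u+v)=-0.65785576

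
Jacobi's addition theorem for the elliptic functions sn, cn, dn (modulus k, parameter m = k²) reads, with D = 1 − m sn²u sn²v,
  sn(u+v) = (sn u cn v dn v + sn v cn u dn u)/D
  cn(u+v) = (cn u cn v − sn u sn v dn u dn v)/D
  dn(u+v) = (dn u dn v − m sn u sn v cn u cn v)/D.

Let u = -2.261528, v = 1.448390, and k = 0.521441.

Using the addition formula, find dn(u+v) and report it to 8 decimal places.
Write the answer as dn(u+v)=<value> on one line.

sn u = -0.8834369440875788, cn u = -0.4685500675714391, dn u = 0.8875765544455449
sn v = 0.9773116167182201, cn v = 0.2118065245161696, dn v = 0.860405308271923
m = k² = 0.271900716481
D = 1 − m·sn²u·sn²v = 0.7973122098289322
dn(u+v) = (dn u·dn v − m·sn u·sn v·cn u·cn v)/D = 0.7403778113432215/0.7973122098289322 = 0.9285920900447187

dn(u+v)=0.92859209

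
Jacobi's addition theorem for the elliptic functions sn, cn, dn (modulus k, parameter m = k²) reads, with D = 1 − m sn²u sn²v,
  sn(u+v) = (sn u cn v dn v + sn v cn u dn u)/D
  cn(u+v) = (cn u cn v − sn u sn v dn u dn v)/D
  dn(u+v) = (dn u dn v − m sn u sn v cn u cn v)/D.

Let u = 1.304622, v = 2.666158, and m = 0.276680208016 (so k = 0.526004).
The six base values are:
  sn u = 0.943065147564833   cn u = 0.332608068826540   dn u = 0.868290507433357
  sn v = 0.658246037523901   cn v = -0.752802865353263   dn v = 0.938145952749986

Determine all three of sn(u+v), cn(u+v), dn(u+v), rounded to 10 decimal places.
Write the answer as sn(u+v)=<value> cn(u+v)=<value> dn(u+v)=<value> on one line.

m = k² = 0.276680208016
D = 1 − m·sn²u·sn²v = 0.8933801687908561
sn(u+v) = (sn u·cn v·dn v + sn v·cn u·dn u)/D = -0.4759276123704757/0.8933801687908561 = -0.53272686029579
cn(u+v) = (cn u·cn v − sn u·sn v·dn u·dn v)/D = -0.7560562371755932/0.8933801687908561 = -0.8462872398419994
dn(u+v) = (dn u·dn v − m·sn u·sn v·cn u·cn v)/D = 0.8575885357193001/0.8933801687908561 = 0.9599368395204047

sn(u+v)=-0.5327268603 cn(u+v)=-0.8462872398 dn(u+v)=0.9599368395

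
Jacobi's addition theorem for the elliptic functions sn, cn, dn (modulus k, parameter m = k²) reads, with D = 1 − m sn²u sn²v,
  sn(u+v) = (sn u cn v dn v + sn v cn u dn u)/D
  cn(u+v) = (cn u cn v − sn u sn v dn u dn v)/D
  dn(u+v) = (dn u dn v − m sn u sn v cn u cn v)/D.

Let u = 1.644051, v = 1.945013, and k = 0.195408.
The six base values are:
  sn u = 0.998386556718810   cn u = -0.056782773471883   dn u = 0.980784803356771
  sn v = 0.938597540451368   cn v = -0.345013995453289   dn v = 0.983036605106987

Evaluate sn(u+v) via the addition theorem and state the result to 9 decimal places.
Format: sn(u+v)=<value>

m = k² = 0.038184286464
D = 1 − m·sn²u·sn²v = 0.9664694287547895
sn(u+v) = (sn u·cn v·dn v + sn v·cn u·dn u)/D = -0.390886244248634/0.9664694287547895 = -0.4044476034304121

sn(u+v)=-0.404447603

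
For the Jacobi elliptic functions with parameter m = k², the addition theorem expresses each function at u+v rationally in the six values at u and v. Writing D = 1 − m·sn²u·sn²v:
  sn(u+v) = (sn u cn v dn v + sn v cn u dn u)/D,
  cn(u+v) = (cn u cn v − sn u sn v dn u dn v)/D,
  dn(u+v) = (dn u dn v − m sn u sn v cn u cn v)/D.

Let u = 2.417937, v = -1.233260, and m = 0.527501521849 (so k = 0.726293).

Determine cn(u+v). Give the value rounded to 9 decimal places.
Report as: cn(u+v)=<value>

sn u = 0.9285215023286179, cn u = -0.3712786281398466, dn u = 0.7383856802737906
sn v = -0.8965056256573651, cn v = 0.4430323500205107, dn v = 0.7589698572244768
m = k² = 0.527501521849
D = 1 − m·sn²u·sn²v = 0.6344778614010985
cn(u+v) = (cn u·cn v − sn u·sn v·dn u·dn v)/D = 0.3020127709209318/0.6344778614010985 = 0.4760020629466977

cn(u+v)=0.476002063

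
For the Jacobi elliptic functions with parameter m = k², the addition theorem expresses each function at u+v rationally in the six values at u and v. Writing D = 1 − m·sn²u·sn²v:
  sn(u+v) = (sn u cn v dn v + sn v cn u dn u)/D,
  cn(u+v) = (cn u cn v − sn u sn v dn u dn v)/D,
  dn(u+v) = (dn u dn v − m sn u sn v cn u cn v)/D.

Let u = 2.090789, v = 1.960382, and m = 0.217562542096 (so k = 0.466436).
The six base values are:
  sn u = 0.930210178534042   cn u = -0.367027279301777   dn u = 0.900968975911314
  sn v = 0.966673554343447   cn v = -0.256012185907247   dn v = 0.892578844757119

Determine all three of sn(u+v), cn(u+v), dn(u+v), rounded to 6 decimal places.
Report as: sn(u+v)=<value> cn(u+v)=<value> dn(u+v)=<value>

sn(u+v)=-0.645836 cn(u+v)=-0.763476 dn(u+v)=0.953548

m = k² = 0.217562542096
D = 1 − m·sn²u·sn²v = 0.82408374355745
sn(u+v) = (sn u·cn v·dn v + sn v·cn u·dn u)/D = -0.5322231114976702/0.82408374355745 = -0.6458361976661987
cn(u+v) = (cn u·cn v − sn u·sn v·dn u·dn v)/D = -0.6291681619276356/0.82408374355745 = -0.7634760021009611
dn(u+v) = (dn u·dn v − m·sn u·sn v·cn u·cn v)/D = 0.7858033706607492/0.82408374355745 = 0.953547957721566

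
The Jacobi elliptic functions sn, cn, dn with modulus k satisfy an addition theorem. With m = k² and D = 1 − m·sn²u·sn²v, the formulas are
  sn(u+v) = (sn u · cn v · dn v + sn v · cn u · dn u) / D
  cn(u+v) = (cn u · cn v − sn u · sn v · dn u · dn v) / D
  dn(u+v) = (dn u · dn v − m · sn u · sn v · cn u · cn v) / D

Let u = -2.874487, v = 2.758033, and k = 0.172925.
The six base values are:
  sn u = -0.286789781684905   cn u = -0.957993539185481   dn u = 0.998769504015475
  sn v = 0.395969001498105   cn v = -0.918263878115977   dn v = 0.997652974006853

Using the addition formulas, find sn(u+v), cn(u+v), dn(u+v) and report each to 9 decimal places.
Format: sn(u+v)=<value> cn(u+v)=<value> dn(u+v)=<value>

sn(u+v)=-0.116183166 cn(u+v)=0.993227805 dn(u+v)=0.999798156

m = k² = 0.029903055625
D = 1 − m·sn²u·sn²v = 0.9996143749014999
sn(u+v) = (sn u·cn v·dn v + sn v·cn u·dn u)/D = -0.1161383631451336/0.9996143749014999 = -0.1161831662900782
cn(u+v) = (cn u·cn v − sn u·sn v·dn u·dn v)/D = 0.9928447910502857/0.9996143749014999 = 0.9932278046202754
dn(u+v) = (dn u·dn v − m·sn u·sn v·cn u·cn v)/D = 0.9994126087483587/0.9996143749014999 = 0.9997981560107506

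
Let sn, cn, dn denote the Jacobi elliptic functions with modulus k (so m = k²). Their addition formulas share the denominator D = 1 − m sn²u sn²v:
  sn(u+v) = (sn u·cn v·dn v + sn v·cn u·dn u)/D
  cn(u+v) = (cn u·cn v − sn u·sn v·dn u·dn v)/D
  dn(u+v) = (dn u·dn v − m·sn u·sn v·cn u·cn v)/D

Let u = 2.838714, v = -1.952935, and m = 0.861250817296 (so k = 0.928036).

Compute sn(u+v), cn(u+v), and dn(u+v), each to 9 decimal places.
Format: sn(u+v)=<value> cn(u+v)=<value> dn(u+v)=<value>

sn u = 0.9875655085899473, cn u = -0.1572080349202254, dn u = 0.4000430612198502
sn v = -0.9835704135343824, cn v = 0.1805249058158013, dn v = 0.4084319939526199
m = k² = 0.861250817296
D = 1 − m·sn²u·sn²v = 0.1874082910643564
sn(u+v) = (sn u·cn v·dn v + sn v·cn u·dn u)/D = 0.1346720526044382/0.1874082910643564 = 0.7186024259630625
cn(u+v) = (cn u·cn v − sn u·sn v·dn u·dn v)/D = 0.1303276862641624/0.1874082910643564 = 0.6954211338462481
dn(u+v) = (dn u·dn v − m·sn u·sn v·cn u·cn v)/D = 0.1396486266571092/0.1874082910643564 = 0.7451571425362049

sn(u+v)=0.718602426 cn(u+v)=0.695421134 dn(u+v)=0.745157143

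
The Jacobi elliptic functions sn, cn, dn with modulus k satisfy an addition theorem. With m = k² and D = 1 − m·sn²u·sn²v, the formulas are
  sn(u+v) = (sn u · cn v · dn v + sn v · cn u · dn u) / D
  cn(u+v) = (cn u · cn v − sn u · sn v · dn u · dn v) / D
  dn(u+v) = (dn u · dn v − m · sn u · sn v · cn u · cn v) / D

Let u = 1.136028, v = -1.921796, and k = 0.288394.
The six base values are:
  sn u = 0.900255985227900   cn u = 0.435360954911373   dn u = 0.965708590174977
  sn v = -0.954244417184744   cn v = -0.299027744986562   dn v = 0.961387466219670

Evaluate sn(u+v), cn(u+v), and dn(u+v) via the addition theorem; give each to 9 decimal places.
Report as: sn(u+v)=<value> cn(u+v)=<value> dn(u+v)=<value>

sn(u+v)=-0.703161410 cn(u+v)=0.711030261 dn(u+v)=0.979222762

m = k² = 0.083171099236
D = 1 − m·sn²u·sn²v = 0.9386204455248614
sn(u+v) = (sn u·cn v·dn v + sn v·cn u·dn u)/D = -0.6600016757995315/0.9386204455248614 = -0.7031614098609041
cn(u+v) = (cn u·cn v − sn u·sn v·dn u·dn v)/D = 0.6673875401137629/0.9386204455248614 = 0.7110302607360855
dn(u+v) = (dn u·dn v − m·sn u·sn v·cn u·cn v)/D = 0.9191185048462339/0.9386204455248614 = 0.9792227616907254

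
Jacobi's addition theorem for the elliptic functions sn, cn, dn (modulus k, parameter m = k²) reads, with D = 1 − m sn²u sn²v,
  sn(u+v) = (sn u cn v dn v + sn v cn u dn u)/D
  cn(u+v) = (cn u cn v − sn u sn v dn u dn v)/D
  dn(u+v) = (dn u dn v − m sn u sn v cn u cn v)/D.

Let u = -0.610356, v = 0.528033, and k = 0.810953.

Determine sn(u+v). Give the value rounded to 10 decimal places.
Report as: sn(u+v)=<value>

sn(u+v)=-0.0821691986

sn u = -0.5542197171648802, cn u = 0.8323704134011974, dn u = 0.8933074303827499
sn v = 0.4906892059003231, cn v = 0.8713346677442086, dn v = 0.9174175664151741
m = k² = 0.657644768209
D = 1 − m·sn²u·sn²v = 0.9513628270678622
sn(u+v) = (sn u·cn v·dn v + sn v·cn u·dn u)/D = -0.07817272106578271/0.9513628270678622 = -0.08216919858716167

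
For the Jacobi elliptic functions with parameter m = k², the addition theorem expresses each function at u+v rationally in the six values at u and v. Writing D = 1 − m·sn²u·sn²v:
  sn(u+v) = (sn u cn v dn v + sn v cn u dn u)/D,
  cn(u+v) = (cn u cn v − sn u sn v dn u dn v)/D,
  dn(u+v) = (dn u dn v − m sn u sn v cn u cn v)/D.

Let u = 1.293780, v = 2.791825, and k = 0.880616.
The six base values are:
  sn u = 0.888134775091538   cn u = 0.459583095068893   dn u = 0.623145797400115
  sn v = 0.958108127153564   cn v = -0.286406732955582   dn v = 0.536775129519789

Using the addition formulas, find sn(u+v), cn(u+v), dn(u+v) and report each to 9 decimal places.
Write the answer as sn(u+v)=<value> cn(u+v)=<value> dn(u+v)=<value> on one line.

m = k² = 0.775484539456
D = 1 − m·sn²u·sn²v = 0.4384868355190515
sn(u+v) = (sn u·cn v·dn v + sn v·cn u·dn u)/D = 0.1378516772600069/0.4384868355190515 = 0.3143804239797239
cn(u+v) = (cn u·cn v − sn u·sn v·dn u·dn v)/D = -0.4162542732514762/0.4384868355190515 = -0.9492970815389295
dn(u+v) = (dn u·dn v − m·sn u·sn v·cn u·cn v)/D = 0.4213479635211827/0.4384868355190515 = 0.9609135996578301

sn(u+v)=0.314380424 cn(u+v)=-0.949297082 dn(u+v)=0.960913600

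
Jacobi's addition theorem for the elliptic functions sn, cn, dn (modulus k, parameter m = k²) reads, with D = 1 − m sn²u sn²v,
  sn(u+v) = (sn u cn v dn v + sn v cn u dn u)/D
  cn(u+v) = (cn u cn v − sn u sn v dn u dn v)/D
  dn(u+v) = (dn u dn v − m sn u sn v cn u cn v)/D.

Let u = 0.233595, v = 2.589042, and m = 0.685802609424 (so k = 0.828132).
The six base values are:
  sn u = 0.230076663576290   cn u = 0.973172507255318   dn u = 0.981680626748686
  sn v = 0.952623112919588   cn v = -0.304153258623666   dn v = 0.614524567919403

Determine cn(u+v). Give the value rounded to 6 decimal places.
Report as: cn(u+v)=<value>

m = k² = 0.685802609424
D = 1 − m·sn²u·sn²v = 0.967055228198044
cn(u+v) = (cn u·cn v − sn u·sn v·dn u·dn v)/D = -0.4282154168616781/0.967055228198044 = -0.442803476342908

cn(u+v)=-0.442803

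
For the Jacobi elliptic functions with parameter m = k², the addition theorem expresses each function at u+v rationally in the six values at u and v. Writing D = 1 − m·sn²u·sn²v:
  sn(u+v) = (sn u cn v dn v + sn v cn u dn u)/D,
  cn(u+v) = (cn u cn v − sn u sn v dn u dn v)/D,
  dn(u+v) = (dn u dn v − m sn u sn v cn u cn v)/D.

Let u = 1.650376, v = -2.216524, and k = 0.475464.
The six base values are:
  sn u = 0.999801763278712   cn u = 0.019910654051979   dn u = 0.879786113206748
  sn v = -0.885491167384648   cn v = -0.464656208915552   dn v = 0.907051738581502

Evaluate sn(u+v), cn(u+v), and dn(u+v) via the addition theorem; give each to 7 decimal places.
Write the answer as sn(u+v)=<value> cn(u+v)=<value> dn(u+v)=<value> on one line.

sn(u+v)=-0.5309771 cn(u+v)=0.8473862 dn(u+v)=0.9676072

m = k² = 0.226066015296
D = 1 − m·sn²u·sn²v = 0.8228131272478291
sn(u+v) = (sn u·cn v·dn v + sn v·cn u·dn u)/D = -0.4368949241875263/0.8228131272478291 = -0.5309770951866872
cn(u+v) = (cn u·cn v − sn u·sn v·dn u·dn v)/D = 0.6972404661166245/0.8228131272478291 = 0.8473861719352681
dn(u+v) = (dn u·dn v − m·sn u·sn v·cn u·cn v)/D = 0.7961599085973201/0.8228131272478291 = 0.9676072029384612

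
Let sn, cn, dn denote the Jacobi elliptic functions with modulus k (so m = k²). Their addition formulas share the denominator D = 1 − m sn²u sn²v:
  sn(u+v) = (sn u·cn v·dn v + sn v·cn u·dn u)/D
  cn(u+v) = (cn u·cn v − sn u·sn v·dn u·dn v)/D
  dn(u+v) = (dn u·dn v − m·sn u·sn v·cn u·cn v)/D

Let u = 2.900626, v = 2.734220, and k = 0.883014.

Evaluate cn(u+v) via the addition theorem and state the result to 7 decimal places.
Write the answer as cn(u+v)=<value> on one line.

cn(u+v)=-0.5082101

sn u = 0.9420042195285483, cn u = -0.3356010285896196, dn u = 0.5550710877201603
sn v = 0.9681590819546604, cn v = -0.2503357585897573, dn v = 0.5187960767552027
m = k² = 0.779713724196
D = 1 − m·sn²u·sn²v = 0.3514636509238223
cn(u+v) = (cn u·cn v − sn u·sn v·dn u·dn v)/D = -0.1786173812398151/0.3514636509238223 = -0.5082101115444493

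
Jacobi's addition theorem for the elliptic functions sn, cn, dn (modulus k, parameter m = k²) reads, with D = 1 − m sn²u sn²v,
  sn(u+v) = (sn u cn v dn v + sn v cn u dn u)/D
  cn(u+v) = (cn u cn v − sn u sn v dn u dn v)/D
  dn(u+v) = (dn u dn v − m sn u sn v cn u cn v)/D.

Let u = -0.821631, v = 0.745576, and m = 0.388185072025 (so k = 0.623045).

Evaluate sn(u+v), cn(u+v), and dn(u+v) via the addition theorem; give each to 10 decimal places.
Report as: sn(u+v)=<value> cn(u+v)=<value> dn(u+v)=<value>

sn(u+v)=-0.0759533555 cn(u+v)=0.9971113718 dn(u+v)=0.9988796696

sn u = -0.7106983931216909, cn u = 0.7034968329809641, dn u = 0.8966218520871294
sn v = 0.6606896968578616, cn v = 0.7506591266785923, dn v = 0.9113468024528789
m = k² = 0.388185072025
D = 1 − m·sn²u·sn²v = 0.914413638114059
sn(u+v) = (sn u·cn v·dn v + sn v·cn u·dn u)/D = -0.06945278408509625/0.914413638114059 = -0.07595335545119361
cn(u+v) = (cn u·cn v − sn u·sn v·dn u·dn v)/D = 0.911772237103005/0.914413638114059 = 0.9971113718114465
dn(u+v) = (dn u·dn v − m·sn u·sn v·cn u·cn v)/D = 0.9133891927446895/0.914413638114059 = 0.9988796696301661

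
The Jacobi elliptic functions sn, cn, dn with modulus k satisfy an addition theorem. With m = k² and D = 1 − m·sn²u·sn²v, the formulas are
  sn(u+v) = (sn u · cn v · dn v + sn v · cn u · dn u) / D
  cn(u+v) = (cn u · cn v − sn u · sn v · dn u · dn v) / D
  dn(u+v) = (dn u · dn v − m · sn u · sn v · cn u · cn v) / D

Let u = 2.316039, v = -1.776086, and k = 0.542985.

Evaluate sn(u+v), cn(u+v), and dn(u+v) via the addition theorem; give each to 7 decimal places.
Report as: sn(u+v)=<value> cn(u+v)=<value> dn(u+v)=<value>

sn u = 0.8693558457990134, cn u = -0.4941866179643901, dn u = 0.8815732846125983
sn v = -0.9985006081835677, cn v = -0.0547406198087445, dn v = 0.8402682705214365
m = k² = 0.294832710225
D = 1 − m·sn²u·sn²v = 0.7778391697751557
sn(u+v) = (sn u·cn v·dn v + sn v·cn u·dn u)/D = 0.3950209002659667/0.7778391697751557 = 0.5078439292021672
cn(u+v) = (cn u·cn v − sn u·sn v·dn u·dn v)/D = 0.6700688489920783/0.7778391697751557 = 0.861449095171911
dn(u+v) = (dn u·dn v − m·sn u·sn v·cn u·cn v)/D = 0.7476815045525947/0.7778391697751557 = 0.9612289193005305

sn(u+v)=0.5078439 cn(u+v)=0.8614491 dn(u+v)=0.9612289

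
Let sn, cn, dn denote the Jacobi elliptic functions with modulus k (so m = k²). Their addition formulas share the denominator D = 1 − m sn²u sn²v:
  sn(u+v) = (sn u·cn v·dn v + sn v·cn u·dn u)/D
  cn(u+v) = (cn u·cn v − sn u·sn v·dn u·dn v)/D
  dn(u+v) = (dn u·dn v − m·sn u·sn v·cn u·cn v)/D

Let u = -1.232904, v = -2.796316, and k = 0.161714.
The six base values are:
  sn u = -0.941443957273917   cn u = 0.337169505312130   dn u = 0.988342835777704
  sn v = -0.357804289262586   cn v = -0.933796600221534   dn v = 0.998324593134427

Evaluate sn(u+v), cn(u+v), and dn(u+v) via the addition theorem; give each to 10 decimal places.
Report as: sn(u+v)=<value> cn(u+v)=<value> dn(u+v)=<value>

sn(u+v)=0.7606671202 cn(u+v)=-0.6491421511 dn(u+v)=0.9924053664

m = k² = 0.026151417796
D = 1 − m·sn²u·sn²v = 0.997032605629329
sn(u+v) = (sn u·cn v·dn v + sn v·cn u·dn u)/D = 0.7584099208516458/0.997032605629329 = 0.7606671201820285
cn(u+v) = (cn u·cn v − sn u·sn v·dn u·dn v)/D = -0.6472158902884024/0.997032605629329 = -0.649142151053203
dn(u+v) = (dn u·dn v − m·sn u·sn v·cn u·cn v)/D = 0.9894605083285268/0.997032605629329 = 0.9924053664262838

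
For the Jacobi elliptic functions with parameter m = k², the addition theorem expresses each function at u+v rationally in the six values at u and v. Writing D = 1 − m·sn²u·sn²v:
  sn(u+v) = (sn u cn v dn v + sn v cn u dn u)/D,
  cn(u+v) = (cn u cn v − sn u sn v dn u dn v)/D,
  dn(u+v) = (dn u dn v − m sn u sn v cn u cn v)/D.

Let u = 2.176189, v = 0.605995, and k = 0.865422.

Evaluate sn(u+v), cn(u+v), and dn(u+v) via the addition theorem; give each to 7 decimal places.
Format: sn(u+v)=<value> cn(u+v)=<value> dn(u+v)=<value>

sn(u+v)=0.9461130 cn(u+v)=-0.3238368 dn(u+v)=0.5740975

sn u = 0.9999417485218805, cn u = -0.0107934963290055, dn u = 0.5011307363093453
sn v = 0.5483901078889427, cn v = 0.8362226315817779, dn v = 0.8802075949542566
m = k² = 0.748955238084
D = 1 − m·sn²u·sn²v = 0.77479164994644
sn(u+v) = (sn u·cn v·dn v + sn v·cn u·dn u)/D = 0.7330404192298015/0.77479164994644 = 0.9461129573098462
cn(u+v) = (cn u·cn v − sn u·sn v·dn u·dn v)/D = -0.2509060473606081/0.77479164994644 = -0.3238367984192302
dn(u+v) = (dn u·dn v − m·sn u·sn v·cn u·cn v)/D = 0.4448059235801688/0.77479164994644 = 0.5740974668621138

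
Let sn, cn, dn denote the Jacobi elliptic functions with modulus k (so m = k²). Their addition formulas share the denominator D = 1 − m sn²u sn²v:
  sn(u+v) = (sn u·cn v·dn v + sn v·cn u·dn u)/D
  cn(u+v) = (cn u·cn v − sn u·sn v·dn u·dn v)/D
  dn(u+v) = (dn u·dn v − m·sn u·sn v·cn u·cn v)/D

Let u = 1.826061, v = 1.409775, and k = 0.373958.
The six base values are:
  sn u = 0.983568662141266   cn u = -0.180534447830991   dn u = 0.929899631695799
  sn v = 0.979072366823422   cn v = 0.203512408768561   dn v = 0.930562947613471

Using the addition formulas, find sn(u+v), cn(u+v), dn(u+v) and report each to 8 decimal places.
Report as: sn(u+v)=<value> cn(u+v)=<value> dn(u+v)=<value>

m = k² = 0.139844585764
D = 1 − m·sn²u·sn²v = 0.8703165339020271
sn(u+v) = (sn u·cn v·dn v + sn v·cn u·dn u)/D = 0.02190371386386935/0.8703165339020271 = 0.02516752584908962
cn(u+v) = (cn u·cn v − sn u·sn v·dn u·dn v)/D = -0.870040859099277/0.8703165339020271 = -0.9996832476552938
dn(u+v) = (dn u·dn v − m·sn u·sn v·cn u·cn v)/D = 0.8702779875254795/0.8703165339020271 = 0.9999557099342067

sn(u+v)=0.02516753 cn(u+v)=-0.99968325 dn(u+v)=0.99995571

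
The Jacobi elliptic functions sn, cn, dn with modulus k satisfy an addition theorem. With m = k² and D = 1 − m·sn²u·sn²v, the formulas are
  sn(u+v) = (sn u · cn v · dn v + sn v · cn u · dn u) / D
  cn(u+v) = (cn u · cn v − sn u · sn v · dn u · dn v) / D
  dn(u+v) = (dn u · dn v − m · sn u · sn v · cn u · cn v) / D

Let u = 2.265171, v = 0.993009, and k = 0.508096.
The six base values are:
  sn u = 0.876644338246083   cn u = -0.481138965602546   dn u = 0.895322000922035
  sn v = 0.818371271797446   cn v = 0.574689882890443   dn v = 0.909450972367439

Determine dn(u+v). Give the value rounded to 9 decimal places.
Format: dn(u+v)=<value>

m = k² = 0.258161545216
D = 1 − m·sn²u·sn²v = 0.867126257536651
dn(u+v) = (dn u·dn v − m·sn u·sn v·cn u·cn v)/D = 0.8654631936504401/0.867126257536651 = 0.9980820971897041

dn(u+v)=0.998082097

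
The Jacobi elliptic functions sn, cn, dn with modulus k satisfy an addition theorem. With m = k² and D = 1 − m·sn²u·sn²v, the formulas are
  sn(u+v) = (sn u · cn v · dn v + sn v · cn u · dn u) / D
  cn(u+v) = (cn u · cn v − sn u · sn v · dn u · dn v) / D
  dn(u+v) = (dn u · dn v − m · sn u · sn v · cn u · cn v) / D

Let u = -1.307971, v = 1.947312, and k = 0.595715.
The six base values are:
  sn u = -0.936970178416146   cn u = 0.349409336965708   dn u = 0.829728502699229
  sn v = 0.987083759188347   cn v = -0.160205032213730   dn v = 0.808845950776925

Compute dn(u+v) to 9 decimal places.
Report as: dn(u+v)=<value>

dn(u+v)=0.937259320

m = k² = 0.354876361225
D = 1 − m·sn²u·sn²v = 0.6964455378825526
dn(u+v) = (dn u·dn v − m·sn u·sn v·cn u·cn v)/D = 0.6527500713829594/0.6964455378825526 = 0.93725932018684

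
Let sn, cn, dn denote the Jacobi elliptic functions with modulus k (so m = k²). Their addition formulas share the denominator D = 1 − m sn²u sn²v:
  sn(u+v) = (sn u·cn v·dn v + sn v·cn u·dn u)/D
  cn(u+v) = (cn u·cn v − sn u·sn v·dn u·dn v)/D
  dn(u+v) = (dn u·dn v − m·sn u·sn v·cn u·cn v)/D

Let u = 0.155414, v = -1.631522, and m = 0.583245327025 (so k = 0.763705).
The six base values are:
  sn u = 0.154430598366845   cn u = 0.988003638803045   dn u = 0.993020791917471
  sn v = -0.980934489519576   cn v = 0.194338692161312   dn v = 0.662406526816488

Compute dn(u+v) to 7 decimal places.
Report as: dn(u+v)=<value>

dn(u+v)=0.6839016

m = k² = 0.583245327025
D = 1 − m·sn²u·sn²v = 0.9866156284120419
dn(u+v) = (dn u·dn v − m·sn u·sn v·cn u·cn v)/D = 0.6747480078298196/0.9866156284120419 = 0.6839016009870295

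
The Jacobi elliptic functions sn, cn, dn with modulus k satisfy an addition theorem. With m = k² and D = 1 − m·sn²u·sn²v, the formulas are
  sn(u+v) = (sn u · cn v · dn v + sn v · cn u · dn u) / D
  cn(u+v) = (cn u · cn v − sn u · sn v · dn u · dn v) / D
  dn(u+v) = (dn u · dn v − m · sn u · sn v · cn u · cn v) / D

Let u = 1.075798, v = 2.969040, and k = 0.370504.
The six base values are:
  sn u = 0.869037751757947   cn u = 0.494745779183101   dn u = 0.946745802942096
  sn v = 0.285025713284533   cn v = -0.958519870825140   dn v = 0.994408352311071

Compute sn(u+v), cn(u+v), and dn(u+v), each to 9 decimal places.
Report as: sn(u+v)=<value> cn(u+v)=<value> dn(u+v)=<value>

sn(u+v)=-0.700728304 cn(u+v)=-0.713428233 dn(u+v)=0.965710145

m = k² = 0.137273214016
D = 1 − m·sn²u·sn²v = 0.991577691009595
sn(u+v) = (sn u·cn v·dn v + sn v·cn u·dn u)/D = -0.694826553504839/0.991577691009595 = -0.700728303797746
cn(u+v) = (cn u·cn v − sn u·sn v·dn u·dn v)/D = -0.7074195204067435/0.991577691009595 = -0.7134282334311797
dn(u+v) = (dn u·dn v − m·sn u·sn v·cn u·cn v)/D = 0.9575766362352255/0.991577691009595 = 0.9657101454755899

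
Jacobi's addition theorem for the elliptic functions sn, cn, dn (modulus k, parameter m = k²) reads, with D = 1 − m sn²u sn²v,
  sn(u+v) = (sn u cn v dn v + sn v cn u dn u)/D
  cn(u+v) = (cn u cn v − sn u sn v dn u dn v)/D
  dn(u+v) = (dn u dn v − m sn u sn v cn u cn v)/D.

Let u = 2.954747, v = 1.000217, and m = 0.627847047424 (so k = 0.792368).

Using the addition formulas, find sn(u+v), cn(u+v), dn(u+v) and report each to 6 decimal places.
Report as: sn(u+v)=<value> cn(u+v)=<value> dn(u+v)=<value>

sn(u+v)=0.006731 cn(u+v)=-0.999977 dn(u+v)=0.999986

sn u = 0.7959534467196518, cn u = -0.6053578368660196, dn u = 0.7760364652227278
sn v = 0.7927760786927286, cn v = 0.6095129933418816, dn v = 0.7780758020191223
m = k² = 0.627847047424
D = 1 − m·sn²u·sn²v = 0.7500056082075018
sn(u+v) = (sn u·cn v·dn v + sn v·cn u·dn u)/D = 0.005048629151259551/0.7500056082075018 = 0.006731455199816002
cn(u+v) = (cn u·cn v − sn u·sn v·dn u·dn v)/D = -0.7499886157045304/0.7500056082075018 = -0.9999773434987879
dn(u+v) = (dn u·dn v − m·sn u·sn v·cn u·cn v)/D = 0.7499949395596611/0.7500056082075018 = 0.9999857752425795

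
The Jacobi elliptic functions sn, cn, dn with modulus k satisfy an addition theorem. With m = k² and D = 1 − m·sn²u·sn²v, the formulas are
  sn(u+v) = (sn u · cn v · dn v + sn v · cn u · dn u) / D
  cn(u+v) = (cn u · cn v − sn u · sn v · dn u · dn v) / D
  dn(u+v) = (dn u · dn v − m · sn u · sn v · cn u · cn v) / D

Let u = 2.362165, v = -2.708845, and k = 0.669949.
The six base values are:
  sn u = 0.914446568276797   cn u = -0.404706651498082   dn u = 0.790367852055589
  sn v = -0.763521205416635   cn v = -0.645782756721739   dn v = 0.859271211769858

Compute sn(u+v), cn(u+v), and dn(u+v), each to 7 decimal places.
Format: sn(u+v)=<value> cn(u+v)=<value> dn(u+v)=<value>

sn(u+v)=-0.3369208 cn(u+v)=0.9415330 dn(u+v)=0.9741923

m = k² = 0.448831662601
D = 1 − m·sn²u·sn²v = 0.7812024967314743
sn(u+v) = (sn u·cn v·dn v + sn v·cn u·dn u)/D = -0.263203381760587/0.7812024967314743 = -0.3369208148486741
cn(u+v) = (cn u·cn v − sn u·sn v·dn u·dn v)/D = 0.7355279197483124/0.7812024967314743 = 0.941532986422518
dn(u+v) = (dn u·dn v − m·sn u·sn v·cn u·cn v)/D = 0.7610414374974031/0.7812024967314743 = 0.9741922749627344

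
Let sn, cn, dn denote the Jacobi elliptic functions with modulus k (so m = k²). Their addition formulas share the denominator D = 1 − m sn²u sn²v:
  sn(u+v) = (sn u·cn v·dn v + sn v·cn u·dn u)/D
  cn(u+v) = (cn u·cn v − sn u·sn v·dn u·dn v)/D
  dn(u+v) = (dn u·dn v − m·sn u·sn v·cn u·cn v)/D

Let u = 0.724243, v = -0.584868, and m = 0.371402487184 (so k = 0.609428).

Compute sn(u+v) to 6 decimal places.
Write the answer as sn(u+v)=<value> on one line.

sn(u+v)=0.138759

sn u = 0.6466595085235187, cn u = 0.7627787884020644, dn u = 0.9190708196996373
sn v = -0.5424554526104891, cn v = 0.8400845683222312, dn v = 0.9437753320342644
m = k² = 0.371402487184
D = 1 − m·sn²u·sn²v = 0.9542991475044891
sn(u+v) = (sn u·cn v·dn v + sn v·cn u·dn u)/D = 0.1324175360720916/0.9542991475044891 = 0.1387589378219252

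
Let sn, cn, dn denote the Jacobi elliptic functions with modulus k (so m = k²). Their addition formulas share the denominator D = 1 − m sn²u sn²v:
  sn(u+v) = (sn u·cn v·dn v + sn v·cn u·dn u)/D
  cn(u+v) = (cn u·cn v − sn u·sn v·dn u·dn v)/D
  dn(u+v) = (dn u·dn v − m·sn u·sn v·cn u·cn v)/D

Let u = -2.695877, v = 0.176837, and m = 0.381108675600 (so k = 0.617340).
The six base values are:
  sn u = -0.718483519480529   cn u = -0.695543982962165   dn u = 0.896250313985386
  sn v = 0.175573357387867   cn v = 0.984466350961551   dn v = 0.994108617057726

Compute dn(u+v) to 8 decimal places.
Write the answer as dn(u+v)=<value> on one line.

m = k² = 0.3811086756
D = 1 − m·sn²u·sn²v = 0.9939354345876764
dn(u+v) = (dn u·dn v − m·sn u·sn v·cn u·cn v)/D = 0.8580509251547544/0.9939354345876764 = 0.863286381887278

dn(u+v)=0.86328638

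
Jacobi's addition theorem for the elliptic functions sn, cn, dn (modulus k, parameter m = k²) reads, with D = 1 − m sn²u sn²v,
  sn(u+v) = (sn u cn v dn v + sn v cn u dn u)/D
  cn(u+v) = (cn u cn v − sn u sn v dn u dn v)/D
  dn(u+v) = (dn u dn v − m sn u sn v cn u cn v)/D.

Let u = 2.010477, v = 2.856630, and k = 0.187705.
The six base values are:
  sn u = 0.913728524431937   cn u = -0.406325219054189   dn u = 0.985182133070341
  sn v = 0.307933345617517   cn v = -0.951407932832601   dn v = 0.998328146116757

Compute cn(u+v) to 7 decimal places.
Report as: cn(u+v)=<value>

m = k² = 0.035233167025
D = 1 − m·sn²u·sn²v = 0.9972106726244392
cn(u+v) = (cn u·cn v − sn u·sn v·dn u·dn v)/D = 0.1098462560162352/0.9972106726244392 = 0.1101535102177998

cn(u+v)=0.1101535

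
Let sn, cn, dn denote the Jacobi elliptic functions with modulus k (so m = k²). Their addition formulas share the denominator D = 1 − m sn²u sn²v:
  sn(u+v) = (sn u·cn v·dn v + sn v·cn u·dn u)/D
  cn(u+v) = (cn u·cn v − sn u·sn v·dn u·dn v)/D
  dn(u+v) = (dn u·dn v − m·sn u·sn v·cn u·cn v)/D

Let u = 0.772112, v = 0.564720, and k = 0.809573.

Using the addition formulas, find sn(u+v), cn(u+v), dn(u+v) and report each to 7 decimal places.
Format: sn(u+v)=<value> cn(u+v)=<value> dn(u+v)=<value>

sn u = 0.6653575786064768, cn u = 0.7465248104322629, dn u = 0.8425260939217683
sn v = 0.5196217000786606, cn v = 0.8543964470942997, dn v = 0.9072129419264571
m = k² = 0.655408442329
D = 1 − m·sn²u·sn²v = 0.9216576118624751
sn(u+v) = (sn u·cn v·dn v + sn v·cn u·dn u)/D = 0.8425563540898023/0.9216576118624751 = 0.9141750073404961
cn(u+v) = (cn u·cn v − sn u·sn v·dn u·dn v)/D = 0.373565983043077/0.9216576118624751 = 0.4053196959857785
dn(u+v) = (dn u·dn v − m·sn u·sn v·cn u·cn v)/D = 0.6198205444887597/0.9216576118624751 = 0.6725062935640855

sn(u+v)=0.9141750 cn(u+v)=0.4053197 dn(u+v)=0.6725063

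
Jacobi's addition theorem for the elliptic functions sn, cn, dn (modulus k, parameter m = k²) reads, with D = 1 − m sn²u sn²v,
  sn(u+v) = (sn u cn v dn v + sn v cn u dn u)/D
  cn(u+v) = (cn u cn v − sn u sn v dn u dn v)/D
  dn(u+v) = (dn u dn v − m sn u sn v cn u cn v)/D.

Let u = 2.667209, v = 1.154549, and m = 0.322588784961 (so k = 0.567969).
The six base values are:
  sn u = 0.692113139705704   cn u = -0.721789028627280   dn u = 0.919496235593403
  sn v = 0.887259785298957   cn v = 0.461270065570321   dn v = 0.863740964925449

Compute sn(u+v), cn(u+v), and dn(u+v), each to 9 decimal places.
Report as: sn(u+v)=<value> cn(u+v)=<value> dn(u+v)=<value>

sn(u+v)=-0.356472562 cn(u+v)=-0.934305792 dn(u+v)=0.979289424

m = k² = 0.322588784961
D = 1 − m·sn²u·sn²v = 0.8783519787680134
sn(u+v) = (sn u·cn v·dn v + sn v·cn u·dn u)/D = -0.3131083801808/0.8783519787680134 = -0.3564725619676629
cn(u+v) = (cn u·cn v − sn u·sn v·dn u·dn v)/D = -0.8206493409893414/0.8783519787680134 = -0.9343057917856502
dn(u+v) = (dn u·dn v − m·sn u·sn v·cn u·cn v)/D = 0.8601608034467293/0.8783519787680134 = 0.97928942410217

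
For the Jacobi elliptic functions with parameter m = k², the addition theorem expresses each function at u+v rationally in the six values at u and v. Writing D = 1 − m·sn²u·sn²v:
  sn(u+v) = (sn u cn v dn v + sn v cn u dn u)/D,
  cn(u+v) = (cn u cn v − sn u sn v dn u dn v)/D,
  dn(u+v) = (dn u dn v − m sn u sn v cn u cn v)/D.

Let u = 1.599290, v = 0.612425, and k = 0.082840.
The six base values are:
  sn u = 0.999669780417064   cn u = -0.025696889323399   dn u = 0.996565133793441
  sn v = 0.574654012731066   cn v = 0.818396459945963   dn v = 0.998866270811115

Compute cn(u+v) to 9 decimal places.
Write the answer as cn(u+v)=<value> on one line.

m = k² = 0.0068624656
D = 1 − m·sn²u·sn²v = 0.9977353233864191
cn(u+v) = (cn u·cn v − sn u·sn v·dn u·dn v)/D = -0.5928722363291691/0.9977353233864191 = -0.5942179478189647

cn(u+v)=-0.594217948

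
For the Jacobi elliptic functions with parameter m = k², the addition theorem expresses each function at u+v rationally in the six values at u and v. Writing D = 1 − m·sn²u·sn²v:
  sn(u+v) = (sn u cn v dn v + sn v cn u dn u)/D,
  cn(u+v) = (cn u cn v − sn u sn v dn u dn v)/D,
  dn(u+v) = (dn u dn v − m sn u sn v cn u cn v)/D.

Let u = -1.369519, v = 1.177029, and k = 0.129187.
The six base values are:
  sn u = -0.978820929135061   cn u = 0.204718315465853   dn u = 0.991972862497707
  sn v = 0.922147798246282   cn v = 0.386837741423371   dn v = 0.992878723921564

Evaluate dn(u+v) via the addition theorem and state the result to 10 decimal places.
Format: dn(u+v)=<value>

dn(u+v)=0.9996946260

m = k² = 0.016689280969
D = 1 − m·sn²u·sn²v = 0.9864029345757875
dn(u+v) = (dn u·dn v − m·sn u·sn v·cn u·cn v)/D = 0.9861017128013841/0.9864029345757875 = 0.999694626035827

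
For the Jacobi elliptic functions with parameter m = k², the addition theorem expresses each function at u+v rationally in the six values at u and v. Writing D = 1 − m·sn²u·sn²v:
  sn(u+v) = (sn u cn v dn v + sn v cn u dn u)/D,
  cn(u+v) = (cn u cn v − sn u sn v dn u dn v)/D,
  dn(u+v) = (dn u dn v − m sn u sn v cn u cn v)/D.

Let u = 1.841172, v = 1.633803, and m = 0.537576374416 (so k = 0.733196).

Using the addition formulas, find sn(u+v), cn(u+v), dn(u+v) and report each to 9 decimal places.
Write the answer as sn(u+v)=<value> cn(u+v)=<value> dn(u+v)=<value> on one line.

sn u = 0.999508087774274, cn u = 0.03136211845227032, dn u = 0.6804060378069937
sn v = 0.9850100670604103, cn v = 0.1724968631298728, dn v = 0.6916786109202002
m = k² = 0.537576374416
D = 1 − m·sn²u·sn²v = 0.4789323184389061
sn(u+v) = (sn u·cn v·dn v + sn v·cn u·dn u)/D = 0.140272804406898/0.4789323184389061 = 0.2928864873101929
cn(u+v) = (cn u·cn v − sn u·sn v·dn u·dn v)/D = -0.4579298046525143/0.4789323184389061 = -0.9561472196011952
dn(u+v) = (dn u·dn v − m·sn u·sn v·cn u·cn v)/D = 0.4677590894915417/0.4789323184389061 = 0.9766705471374662

sn(u+v)=0.292886487 cn(u+v)=-0.956147220 dn(u+v)=0.976670547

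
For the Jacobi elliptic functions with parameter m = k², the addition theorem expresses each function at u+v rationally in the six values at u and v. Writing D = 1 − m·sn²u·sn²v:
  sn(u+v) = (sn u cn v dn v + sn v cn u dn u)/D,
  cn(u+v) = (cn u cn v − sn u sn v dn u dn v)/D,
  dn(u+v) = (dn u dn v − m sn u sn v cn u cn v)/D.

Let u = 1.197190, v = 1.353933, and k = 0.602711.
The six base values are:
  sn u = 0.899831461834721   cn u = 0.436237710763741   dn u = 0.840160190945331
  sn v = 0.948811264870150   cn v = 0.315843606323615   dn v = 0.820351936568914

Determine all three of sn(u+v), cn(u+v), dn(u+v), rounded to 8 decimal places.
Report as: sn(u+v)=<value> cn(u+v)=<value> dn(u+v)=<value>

sn(u+v)=0.79010991 cn(u+v)=-0.61296519 dn(u+v)=0.87933270

m = k² = 0.363260549521
D = 1 − m·sn²u·sn²v = 0.7352108120257037
sn(u+v) = (sn u·cn v·dn v + sn v·cn u·dn u)/D = 0.5808973516273913/0.7352108120257037 = 0.7901099142256392
cn(u+v) = (cn u·cn v − sn u·sn v·dn u·dn v)/D = -0.4506586346579609/0.7352108120257037 = -0.6129651894213512
dn(u+v) = (dn u·dn v − m·sn u·sn v·cn u·cn v)/D = 0.6464949100435374/0.7352108120257037 = 0.8793327022249168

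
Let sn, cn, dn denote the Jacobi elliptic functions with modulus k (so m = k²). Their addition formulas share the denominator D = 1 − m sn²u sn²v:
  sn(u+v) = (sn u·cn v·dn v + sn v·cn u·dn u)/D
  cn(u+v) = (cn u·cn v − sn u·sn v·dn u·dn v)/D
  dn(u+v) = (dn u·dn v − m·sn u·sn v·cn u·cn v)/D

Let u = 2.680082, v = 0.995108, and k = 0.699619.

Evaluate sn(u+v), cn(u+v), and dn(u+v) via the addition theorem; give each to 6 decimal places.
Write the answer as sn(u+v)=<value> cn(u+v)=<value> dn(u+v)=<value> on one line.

sn(u+v)=0.015313 cn(u+v)=-0.999883 dn(u+v)=0.999943

sn u = 0.8089332732774979, cn u = -0.5879004672430129, dn u = 0.8244429378003369
sn v = 0.8014299238017589, cn v = 0.5980886867640174, dn v = 0.8280220057791687
m = k² = 0.489466745161
D = 1 − m·sn²u·sn²v = 0.7942784927599008
sn(u+v) = (sn u·cn v·dn v + sn v·cn u·dn u)/D = 0.01216312446934767/0.7942784927599008 = 0.01531342542976852
cn(u+v) = (cn u·cn v − sn u·sn v·dn u·dn v)/D = -0.7941853577497403/0.7942784927599008 = -0.9998827426261576
dn(u+v) = (dn u·dn v − m·sn u·sn v·cn u·cn v)/D = 0.7942329076341853/0.7942784927599008 = 0.9999426081328766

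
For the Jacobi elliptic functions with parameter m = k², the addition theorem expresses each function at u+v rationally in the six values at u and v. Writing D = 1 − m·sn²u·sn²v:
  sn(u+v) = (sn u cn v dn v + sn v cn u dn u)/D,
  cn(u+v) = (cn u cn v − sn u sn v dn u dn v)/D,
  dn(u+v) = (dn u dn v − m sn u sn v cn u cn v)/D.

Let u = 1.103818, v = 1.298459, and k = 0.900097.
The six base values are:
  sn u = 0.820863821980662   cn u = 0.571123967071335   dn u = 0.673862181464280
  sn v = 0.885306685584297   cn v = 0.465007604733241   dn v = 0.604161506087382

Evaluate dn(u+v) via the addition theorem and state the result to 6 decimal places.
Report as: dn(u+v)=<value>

dn(u+v)=0.438287

m = k² = 0.810174609409
D = 1 − m·sn²u·sn²v = 0.5721334384734078
dn(u+v) = (dn u·dn v − m·sn u·sn v·cn u·cn v)/D = 0.2507586140535739/0.5721334384734078 = 0.438286940058353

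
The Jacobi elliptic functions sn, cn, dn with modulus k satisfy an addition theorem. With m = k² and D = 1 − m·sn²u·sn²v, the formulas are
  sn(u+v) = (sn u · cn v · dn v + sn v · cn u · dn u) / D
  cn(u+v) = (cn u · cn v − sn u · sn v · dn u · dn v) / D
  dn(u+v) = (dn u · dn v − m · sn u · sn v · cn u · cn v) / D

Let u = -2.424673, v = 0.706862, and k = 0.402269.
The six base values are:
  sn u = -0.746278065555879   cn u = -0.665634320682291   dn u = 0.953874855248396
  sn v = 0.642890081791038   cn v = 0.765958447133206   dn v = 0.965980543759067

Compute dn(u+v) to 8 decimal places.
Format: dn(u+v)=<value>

m = k² = 0.161820348361
D = 1 − m·sn²u·sn²v = 0.9627515729811932
dn(u+v) = (dn u·dn v − m·sn u·sn v·cn u·cn v)/D = 0.8818413011861863/0.9627515729811932 = 0.9159593460393261

dn(u+v)=0.91595935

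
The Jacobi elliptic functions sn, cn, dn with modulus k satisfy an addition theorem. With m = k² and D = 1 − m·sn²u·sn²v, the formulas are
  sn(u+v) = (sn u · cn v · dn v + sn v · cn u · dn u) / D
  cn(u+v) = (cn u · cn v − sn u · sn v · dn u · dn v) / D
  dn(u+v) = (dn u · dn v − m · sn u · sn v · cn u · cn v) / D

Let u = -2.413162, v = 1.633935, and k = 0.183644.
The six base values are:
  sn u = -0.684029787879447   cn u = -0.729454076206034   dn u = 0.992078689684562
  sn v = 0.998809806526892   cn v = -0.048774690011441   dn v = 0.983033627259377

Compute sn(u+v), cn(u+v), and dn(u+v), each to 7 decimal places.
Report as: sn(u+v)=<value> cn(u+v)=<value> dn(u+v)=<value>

m = k² = 0.033725118736
D = 1 − m·sn²u·sn²v = 0.9842576663779224
sn(u+v) = (sn u·cn v·dn v + sn v·cn u·dn u)/D = -0.6900172438557753/0.9842576663779224 = -0.7010534613309595
cn(u+v) = (cn u·cn v − sn u·sn v·dn u·dn v)/D = 0.7018827231136218/0.9842576663779224 = 0.7131087184685662
dn(u+v) = (dn u·dn v − m·sn u·sn v·cn u·cn v)/D = 0.9760665050307692/0.9842576663779224 = 0.9916778282486772

sn(u+v)=-0.7010535 cn(u+v)=0.7131087 dn(u+v)=0.9916778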